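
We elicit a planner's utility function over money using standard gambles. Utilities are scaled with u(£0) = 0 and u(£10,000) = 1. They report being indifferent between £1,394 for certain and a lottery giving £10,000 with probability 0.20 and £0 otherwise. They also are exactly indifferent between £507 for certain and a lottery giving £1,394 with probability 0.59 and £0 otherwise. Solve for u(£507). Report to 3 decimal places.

First, u(£1,394) = 0.20·u(£10,000) + 0.80·u(£0) = 0.20.
Then u(£507) = 0.59·u(£1,394) + 0.41·u(£0) = 0.59·0.20 + 0.41·0.00 = 0.1180.

0.118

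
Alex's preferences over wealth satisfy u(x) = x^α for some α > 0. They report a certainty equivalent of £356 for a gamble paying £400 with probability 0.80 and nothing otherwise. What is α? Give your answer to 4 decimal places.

The lottery's expected utility is 0.80·u(400) + 0.20·u(0) = 0.80·400^α (since u(0) = 0 for α > 0).
Setting u(356) equal to that: 356^α = 0.80·400^α ⇒ (356/400)^α = 0.80.
Take logs: α = ln 0.80 / ln(356/400) ≈ 1.914839.

α ≈ 1.9148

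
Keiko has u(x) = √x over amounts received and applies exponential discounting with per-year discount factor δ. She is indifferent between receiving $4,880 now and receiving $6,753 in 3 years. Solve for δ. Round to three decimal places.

Indifference means u(4880) = δ^3 · u(6753), so δ^3 = u(4880)/u(6753).
With u(x) = √x: δ^3 = √4880/√6753 = √(4880/6753) = 0.85008.
Hence δ = (0.85008)^(1/3) = 0.94730.

δ ≈ 0.947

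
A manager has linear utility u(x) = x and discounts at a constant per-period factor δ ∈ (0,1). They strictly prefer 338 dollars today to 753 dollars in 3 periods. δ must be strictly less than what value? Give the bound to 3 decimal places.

δ < 0.766

Comparing present values: 338 > δ^3·753.
Dividing by 753: δ^3 < 0.44887. Both sides are positive, so the cube root keeps the direction.
δ < (338/753)^(1/3) ≈ 0.766.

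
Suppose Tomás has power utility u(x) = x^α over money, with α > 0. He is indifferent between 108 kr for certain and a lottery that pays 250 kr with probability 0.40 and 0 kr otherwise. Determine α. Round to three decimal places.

α ≈ 1.092

EU(lottery) = 0.40·250^α + 0.60·0 = 0.40·250^α.
Setting u(108) equal to that: 108^α = 0.40·250^α ⇒ (108/250)^α = 0.40.
α = ln(0.40) / ln(108/250) = -0.916291/-0.839330 ≈ 1.092.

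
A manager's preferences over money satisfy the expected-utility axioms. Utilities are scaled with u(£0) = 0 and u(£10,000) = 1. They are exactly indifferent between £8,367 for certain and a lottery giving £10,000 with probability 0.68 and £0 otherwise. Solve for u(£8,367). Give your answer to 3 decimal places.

The indifference gives u(£8,367) = 0.68·u(£10,000) + 0.32·u(£0) = 0.68·1 + 0.32·0 = 0.68.

0.680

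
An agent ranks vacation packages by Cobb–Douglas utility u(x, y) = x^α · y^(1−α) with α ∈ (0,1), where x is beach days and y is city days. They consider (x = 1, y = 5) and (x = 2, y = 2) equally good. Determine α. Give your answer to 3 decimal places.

Indifference: 1^α · 5^(1−α) = 2^α · 2^(1−α).
Rearrange to (1/2)^α = (2/5)^(1−α) and take logs: α·-0.693147 = (1−α)·-0.916291.
So α/(1−α) = (-0.916291)/(-0.693147) = 1.321929, and α = 1.321929/2.321929 ≈ 0.569.

α ≈ 0.569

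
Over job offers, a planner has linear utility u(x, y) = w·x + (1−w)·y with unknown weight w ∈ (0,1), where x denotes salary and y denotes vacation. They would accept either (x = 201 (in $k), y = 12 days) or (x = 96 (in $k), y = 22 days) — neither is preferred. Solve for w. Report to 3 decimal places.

w = 0.087

Equating utilities: w·201 + (1−w)·12 = w·96 + (1−w)·22.
Collecting terms: w·105 = (1−w)·10.
The marginal rate of substitution is 10/105, so w = 10/(105+10) = 0.087.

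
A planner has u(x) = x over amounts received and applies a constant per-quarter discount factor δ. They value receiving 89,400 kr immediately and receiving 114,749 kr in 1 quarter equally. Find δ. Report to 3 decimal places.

Equating discounted utilities: u(89400) = δ·u(114749) ⇒ δ = u(89400)/u(114749).
With u(x) = x: δ = 89400/114749 = 0.77909.

δ ≈ 0.779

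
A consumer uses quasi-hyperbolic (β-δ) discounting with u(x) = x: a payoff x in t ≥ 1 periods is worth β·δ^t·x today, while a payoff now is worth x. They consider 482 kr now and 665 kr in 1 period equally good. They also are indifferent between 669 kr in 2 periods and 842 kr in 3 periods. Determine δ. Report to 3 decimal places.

Both payoffs in the second observation are in the future, so β drops out: δ^2·669 = δ^3·842 ⇒ δ = 669/842 = 0.79454.

δ ≈ 0.795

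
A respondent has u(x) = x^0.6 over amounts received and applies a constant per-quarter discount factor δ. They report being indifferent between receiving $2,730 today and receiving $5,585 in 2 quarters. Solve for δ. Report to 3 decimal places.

δ ≈ 0.807

Indifference means u(2730) = δ^2 · u(5585), so δ^2 = u(2730)/u(5585).
Since u(x) = x^0.6, δ^2 = (2730/5585)^0.6 = 0.48881^0.6 = 0.65085.
Taking the square root: δ = 0.65085^(1/2) ≈ 0.807.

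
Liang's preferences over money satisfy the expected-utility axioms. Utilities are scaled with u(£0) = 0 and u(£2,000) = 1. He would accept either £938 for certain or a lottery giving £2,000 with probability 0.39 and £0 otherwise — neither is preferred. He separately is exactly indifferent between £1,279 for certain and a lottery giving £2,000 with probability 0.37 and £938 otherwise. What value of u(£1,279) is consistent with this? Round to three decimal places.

0.616

First, u(£938) = 0.39·u(£2,000) + 0.61·u(£0) = 0.39.
Chaining: u(£1,279) = 0.37·1.00 + 0.63·0.39 = 0.6157.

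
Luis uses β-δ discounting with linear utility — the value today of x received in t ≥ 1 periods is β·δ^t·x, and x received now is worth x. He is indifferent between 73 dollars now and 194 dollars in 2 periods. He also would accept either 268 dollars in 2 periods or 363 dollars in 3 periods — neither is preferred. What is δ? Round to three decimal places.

Both payoffs in the second observation are in the future, so β drops out: δ^2·268 = δ^3·363 ⇒ δ = 268/363 = 0.73829.

δ ≈ 0.738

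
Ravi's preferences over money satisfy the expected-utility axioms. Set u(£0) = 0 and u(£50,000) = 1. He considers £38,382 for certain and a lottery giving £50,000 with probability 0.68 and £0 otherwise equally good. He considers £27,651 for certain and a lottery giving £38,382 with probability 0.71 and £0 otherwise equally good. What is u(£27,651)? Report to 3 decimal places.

0.483

From the first indifference, u(£38,382) = 0.68·u(£50,000) + 0.32·u(£0) = 0.68·1 + 0.32·0 = 0.68.
Chaining: u(£27,651) = 0.71·0.68 + 0.29·0.00 = 0.4828.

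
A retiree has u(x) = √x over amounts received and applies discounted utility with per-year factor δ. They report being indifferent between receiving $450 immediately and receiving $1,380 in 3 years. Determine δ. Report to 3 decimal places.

δ ≈ 0.830

Equating discounted utilities: u(450) = δ^3·u(1380) ⇒ δ^3 = u(450)/u(1380).
With u(x) = √x: δ^3 = √450/√1380 = √(450/1380) = 0.57104.
So δ = 0.57104^(1/3) ≈ 0.830.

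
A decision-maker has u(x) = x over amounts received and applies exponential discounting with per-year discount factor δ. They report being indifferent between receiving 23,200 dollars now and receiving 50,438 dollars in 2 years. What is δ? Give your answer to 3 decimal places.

δ ≈ 0.678

Equating discounted utilities: u(23200) = δ^2·u(50438) ⇒ δ^2 = u(23200)/u(50438).
With u(x) = x: δ^2 = 23200/50438 = 0.45997.
Taking the square root: δ = 0.45997^(1/2) ≈ 0.678.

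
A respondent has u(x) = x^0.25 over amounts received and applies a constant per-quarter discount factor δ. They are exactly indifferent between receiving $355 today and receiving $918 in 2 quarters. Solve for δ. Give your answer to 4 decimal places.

Indifference means u(355) = δ^2 · u(918), so δ^2 = u(355)/u(918).
With u(x) = x^0.25: δ^2 = 355^0.25/918^0.25 = (355/918)^0.25 = 0.78858.
Taking the square root: δ = 0.78858^(1/2) ≈ 0.8880.

δ ≈ 0.8880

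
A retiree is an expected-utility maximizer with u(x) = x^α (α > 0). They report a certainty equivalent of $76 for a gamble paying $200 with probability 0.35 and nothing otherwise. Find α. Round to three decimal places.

EU(lottery) = 0.35·200^α + 0.65·0 = 0.35·200^α.
Indifference: 76^α = 0.35·200^α, so (76/200)^α = 0.35.
Taking logs: α·ln(76/200) = ln(0.35), so α = -1.049822 / -0.967584 ≈ 1.085.

α ≈ 1.085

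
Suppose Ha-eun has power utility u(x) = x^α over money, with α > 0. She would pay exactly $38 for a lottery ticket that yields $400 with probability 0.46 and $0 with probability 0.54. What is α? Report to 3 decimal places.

α ≈ 0.330

Since u(0) = 0, the lottery's EU is 0.46·400^α.
Equating: 38^α = 0.46·400^α, i.e. 0.0950^α = 0.46.
Taking logs: α·ln(38/400) = ln(0.46), so α = -0.776529 / -2.353878 ≈ 0.330.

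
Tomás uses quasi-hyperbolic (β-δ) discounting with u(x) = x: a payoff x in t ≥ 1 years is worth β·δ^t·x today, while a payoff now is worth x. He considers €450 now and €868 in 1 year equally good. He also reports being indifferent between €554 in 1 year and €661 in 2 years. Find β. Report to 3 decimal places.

Both payoffs in the second observation are in the future, so β drops out: δ^1·554 = δ^2·661 ⇒ δ = 554/661 = 0.83812.
Now use the now-vs-future pair: 450 = β·δ·868 gives β = 450/(0.83812·868) ≈ 0.619.

β ≈ 0.619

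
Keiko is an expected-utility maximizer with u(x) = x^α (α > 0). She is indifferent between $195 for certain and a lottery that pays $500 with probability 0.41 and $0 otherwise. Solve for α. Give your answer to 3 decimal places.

α ≈ 0.947

EU(lottery) = 0.41·500^α + 0.59·0 = 0.41·500^α.
Equating: 195^α = 0.41·500^α, i.e. 0.3900^α = 0.41.
α = ln(0.41) / ln(195/500) = -0.891598/-0.941609 ≈ 0.947.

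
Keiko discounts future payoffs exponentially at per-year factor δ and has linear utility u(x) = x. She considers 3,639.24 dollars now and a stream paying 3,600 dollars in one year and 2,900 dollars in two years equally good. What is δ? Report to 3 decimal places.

Equating present values: 3639.24 = 3600δ + 2900δ².
Rearranged: 2900δ² + 3600δ − 3639.24 = 0.
By the quadratic formula (taking the positive root), δ = (−3600 + √55175184.00) / 5800 ≈ 0.660.

δ ≈ 0.660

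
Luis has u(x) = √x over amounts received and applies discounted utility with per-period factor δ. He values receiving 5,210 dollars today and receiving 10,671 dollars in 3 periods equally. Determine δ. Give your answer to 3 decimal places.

Equating discounted utilities: u(5210) = δ^3·u(10671) ⇒ δ^3 = u(5210)/u(10671).
Since u(x) = √x, δ^3 = √(5210/10671) = 0.69874.
Taking the cube root: δ = 0.69874^(1/3) ≈ 0.887.

δ ≈ 0.887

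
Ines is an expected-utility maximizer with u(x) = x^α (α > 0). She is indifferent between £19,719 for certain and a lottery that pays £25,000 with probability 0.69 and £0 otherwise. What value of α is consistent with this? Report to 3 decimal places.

The lottery's expected utility is 0.69·u(25000) + 0.31·u(0) = 0.69·25000^α (since u(0) = 0 for α > 0).
Indifference: 19719^α = 0.69·25000^α, so (19719/25000)^α = 0.69.
Taking logs: α·ln(19719/25000) = ln(0.69), so α = -0.371064 / -0.237293 ≈ 1.564.

α ≈ 1.564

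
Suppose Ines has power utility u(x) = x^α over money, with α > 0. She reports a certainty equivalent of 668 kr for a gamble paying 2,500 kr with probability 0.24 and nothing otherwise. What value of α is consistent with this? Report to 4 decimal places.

The lottery's expected utility is 0.24·u(2500) + 0.76·u(0) = 0.24·2500^α (since u(0) = 0 for α > 0).
Setting u(668) equal to that: 668^α = 0.24·2500^α ⇒ (668/2500)^α = 0.24.
α = ln(0.24) / ln(668/2500) = -1.4271164/-1.3197578 ≈ 1.0813.

α ≈ 1.0813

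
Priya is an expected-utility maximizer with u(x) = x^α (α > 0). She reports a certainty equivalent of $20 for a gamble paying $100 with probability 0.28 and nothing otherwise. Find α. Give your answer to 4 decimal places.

α ≈ 0.7909

EU(lottery) = 0.28·100^α + 0.72·0 = 0.28·100^α.
Equating: 20^α = 0.28·100^α, i.e. 0.2000^α = 0.28.
α = ln(0.28) / ln(20/100) = -1.2729657/-1.6094379 ≈ 0.7909.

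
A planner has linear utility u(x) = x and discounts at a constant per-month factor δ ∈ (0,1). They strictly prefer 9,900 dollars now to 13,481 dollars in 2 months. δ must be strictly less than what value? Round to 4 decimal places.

δ < 0.8570

Under u(x) = x this choice says 9900 > δ^2·13481.
Dividing by 13481: δ^2 < 0.73437. Both sides are positive, so the square root keeps the direction.
δ < (9900/13481)^(1/2) ≈ 0.8570.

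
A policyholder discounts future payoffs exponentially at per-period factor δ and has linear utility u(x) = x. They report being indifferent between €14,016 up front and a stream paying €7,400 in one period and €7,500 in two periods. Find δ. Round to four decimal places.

δ ≈ 0.9600

Present value of the stream is 7400·δ + 7500·δ². Indifference gives 7400δ + 7500δ² = 14016.
That is, 7500δ² + 7400δ − 14016 = 0, a quadratic in δ.
δ = (−7400 + √(7400² + 4·7500·14016)) / (2·7500) = (−7400 + √475240000.00) / 15000 ≈ 0.9600.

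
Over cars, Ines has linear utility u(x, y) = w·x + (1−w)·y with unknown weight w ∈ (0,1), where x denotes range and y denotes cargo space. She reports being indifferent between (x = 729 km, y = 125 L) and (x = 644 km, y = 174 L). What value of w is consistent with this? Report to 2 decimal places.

w = 0.37

Indifference: w·729 + (1−w)·125 = w·644 + (1−w)·174.
Rearranging, 85·w − 49·(1−w) = 0.
So w/(1−w) = 49/85 = 0.5765, giving w = 49/(85+49) = 0.37.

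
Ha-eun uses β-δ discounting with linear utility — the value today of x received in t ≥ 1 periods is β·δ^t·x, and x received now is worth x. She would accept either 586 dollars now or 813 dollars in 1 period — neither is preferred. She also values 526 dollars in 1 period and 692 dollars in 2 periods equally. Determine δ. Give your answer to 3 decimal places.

The second indifference involves only future payoffs, so β cancels: β·δ^1·526 = β·δ^2·692, giving δ = 526/692 = 0.76012.

δ ≈ 0.760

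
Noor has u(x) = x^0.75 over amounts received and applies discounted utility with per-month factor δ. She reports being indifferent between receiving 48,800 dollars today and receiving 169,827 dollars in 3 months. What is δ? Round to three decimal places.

δ ≈ 0.732

The payoff in 3 months is discounted by δ^3, so u(48800) = δ^3·u(169827) and δ^3 = u(48800)/u(169827).
With u(x) = x^0.75: δ^3 = 48800^0.75/169827^0.75 = (48800/169827)^0.75 = 0.39247.
Hence δ = (0.39247)^(1/3) = 0.73216.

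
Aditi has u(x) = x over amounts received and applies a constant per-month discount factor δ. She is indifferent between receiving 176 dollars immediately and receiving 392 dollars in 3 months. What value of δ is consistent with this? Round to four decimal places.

Equating discounted utilities: u(176) = δ^3·u(392) ⇒ δ^3 = u(176)/u(392).
With u(x) = x: δ^3 = 176/392 = 0.44898.
So δ = 0.44898^(1/3) ≈ 0.7657.

δ ≈ 0.7657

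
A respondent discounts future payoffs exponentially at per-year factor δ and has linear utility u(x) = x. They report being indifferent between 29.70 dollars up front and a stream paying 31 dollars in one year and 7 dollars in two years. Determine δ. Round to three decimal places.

Equating present values: 29.70 = 31δ + 7δ².
So 7δ² + 31δ − 29.70 = 0.
The positive root is δ = [−31 + √(31² + 4·7·29.70)] / (2·7) = (−31 + 42.339)/14 ≈ 0.810.

δ ≈ 0.810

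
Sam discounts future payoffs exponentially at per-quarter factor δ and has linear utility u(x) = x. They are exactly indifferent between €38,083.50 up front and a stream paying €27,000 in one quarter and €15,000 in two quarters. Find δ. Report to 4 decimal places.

The stream is worth 27000δ + 15000δ² today, so 27000δ + 15000δ² = 38083.50.
So 15000δ² + 27000δ − 38083.50 = 0.
By the quadratic formula (taking the positive root), δ = (−27000 + √3014010000.00) / 30000 ≈ 0.9300.

δ ≈ 0.9300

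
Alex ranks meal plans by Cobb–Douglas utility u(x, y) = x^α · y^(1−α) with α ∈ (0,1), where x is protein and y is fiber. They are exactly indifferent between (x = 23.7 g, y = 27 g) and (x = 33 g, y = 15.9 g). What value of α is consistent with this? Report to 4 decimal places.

α ≈ 0.6153

Indifference: 23.7^α · 27^(1−α) = 33^α · 15.9^(1−α).
Taking logs: α·ln 23.7 + (1−α)·ln 27 = α·ln 33 + (1−α)·ln 15.9, i.e. α·-0.3310325 = (1−α)·-0.5295178.
With A = -0.3310325 and B = -0.5295178: α·A = (1−α)·B, so α = B/(A+B) = -0.5295178/-0.8605503 ≈ 0.6153.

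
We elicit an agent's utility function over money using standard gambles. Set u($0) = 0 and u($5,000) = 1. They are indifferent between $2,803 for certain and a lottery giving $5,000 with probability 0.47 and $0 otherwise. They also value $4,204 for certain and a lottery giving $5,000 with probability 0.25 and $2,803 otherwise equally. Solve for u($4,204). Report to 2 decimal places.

0.60

The first gamble pins u($2,803): it must equal 0.47·1 + 0.53·0 = 0.47.
The second indifference gives u($4,204) = 0.25·u($5,000) + 0.75·u($2,803) = 0.25·1.00 + 0.75·0.47 = 0.6025.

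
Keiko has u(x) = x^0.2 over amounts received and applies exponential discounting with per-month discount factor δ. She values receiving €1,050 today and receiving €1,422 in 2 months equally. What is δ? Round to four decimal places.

δ ≈ 0.9701

Indifference means u(1050) = δ^2 · u(1422), so δ^2 = u(1050)/u(1422).
With u(x) = x^0.2: δ^2 = 1050^0.2/1422^0.2 = (1050/1422)^0.2 = 0.94115.
Hence δ = (0.94115)^(1/2) = 0.970128.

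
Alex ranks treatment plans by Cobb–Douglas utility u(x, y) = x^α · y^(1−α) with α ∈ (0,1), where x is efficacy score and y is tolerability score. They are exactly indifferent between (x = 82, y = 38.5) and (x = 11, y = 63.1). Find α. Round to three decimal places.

α ≈ 0.197

Indifference: 82^α · 38.5^(1−α) = 11^α · 63.1^(1−α).
Taking logs: α·ln 82 + (1−α)·ln 38.5 = α·ln 11 + (1−α)·ln 63.1, i.e. α·2.008824 = (1−α)·0.494063.
With A = 2.008824 and B = 0.494063: α·A = (1−α)·B, so α = B/(A+B) = 0.494063/2.502887 ≈ 0.197.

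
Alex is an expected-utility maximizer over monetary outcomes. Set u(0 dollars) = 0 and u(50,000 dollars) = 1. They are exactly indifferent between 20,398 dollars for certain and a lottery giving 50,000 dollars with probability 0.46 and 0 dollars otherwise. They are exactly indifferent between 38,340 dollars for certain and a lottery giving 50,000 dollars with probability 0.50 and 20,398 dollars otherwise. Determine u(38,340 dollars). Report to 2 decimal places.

From the first indifference, u(20,398 dollars) = 0.46·u(50,000 dollars) + 0.54·u(0 dollars) = 0.46·1 + 0.54·0 = 0.46.
Then u(38,340 dollars) = 0.50·u(50,000 dollars) + 0.50·u(20,398 dollars) = 0.50·1.00 + 0.50·0.46 = 0.7300.

0.73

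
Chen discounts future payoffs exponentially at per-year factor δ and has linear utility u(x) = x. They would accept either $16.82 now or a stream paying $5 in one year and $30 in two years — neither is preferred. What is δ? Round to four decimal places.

The stream is worth 5δ + 30δ² today, so 5δ + 30δ² = 16.82.
So 30δ² + 5δ − 16.82 = 0.
By the quadratic formula (taking the positive root), δ = (−5 + √2043.40) / 60 ≈ 0.6701.

δ ≈ 0.6701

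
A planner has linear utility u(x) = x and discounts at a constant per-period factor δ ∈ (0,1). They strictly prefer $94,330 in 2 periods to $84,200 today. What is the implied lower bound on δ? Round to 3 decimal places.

Comparing present values: 84200 < δ^2·94330.
So δ^2 > 84200/94330 = 0.89261; taking the square root of both positive sides preserves the inequality.
δ > 0.89261^(1/2) = 0.945.

δ > 0.945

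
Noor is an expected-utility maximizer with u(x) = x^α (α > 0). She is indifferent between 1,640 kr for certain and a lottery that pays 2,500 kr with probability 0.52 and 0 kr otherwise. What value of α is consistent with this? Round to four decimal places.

Since u(0) = 0, the lottery's EU is 0.52·2500^α.
Equating: 1640^α = 0.52·2500^α, i.e. 0.6560^α = 0.52.
α = ln(0.52) / ln(1640/2500) = -0.6539265/-0.4215945 ≈ 1.5511.

α ≈ 1.5511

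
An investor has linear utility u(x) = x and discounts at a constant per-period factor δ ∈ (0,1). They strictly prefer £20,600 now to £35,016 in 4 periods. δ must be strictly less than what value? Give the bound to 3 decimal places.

δ < 0.876

The preference means 20600 > δ^4·35016.
Dividing by 35016: δ^4 < 0.58830. Both sides are positive, so the 4th root keeps the direction.
δ < 0.58830^(1/4) = 0.876.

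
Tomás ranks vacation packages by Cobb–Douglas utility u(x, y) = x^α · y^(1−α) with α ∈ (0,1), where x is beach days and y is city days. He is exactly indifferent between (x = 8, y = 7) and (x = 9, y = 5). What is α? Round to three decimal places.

The Cobb–Douglas utilities coincide, so 8^α·7^(1−α) = 9^α·5^(1−α).
Rearrange to (8/9)^α = (5/7)^(1−α) and take logs: α·-0.117783 = (1−α)·-0.336472.
So α/(1−α) = (-0.336472)/(-0.117783) = 2.856711, and α = 2.856711/3.856711 ≈ 0.741.

α ≈ 0.741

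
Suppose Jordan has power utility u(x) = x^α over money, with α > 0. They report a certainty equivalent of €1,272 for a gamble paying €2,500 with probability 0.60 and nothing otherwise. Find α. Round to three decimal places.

Since u(0) = 0, the lottery's EU is 0.60·2500^α.
Setting u(1272) equal to that: 1272^α = 0.60·2500^α ⇒ (1272/2500)^α = 0.60.
Taking logs: α·ln(1272/2500) = ln(0.60), so α = -0.510826 / -0.675700 ≈ 0.756.

α ≈ 0.756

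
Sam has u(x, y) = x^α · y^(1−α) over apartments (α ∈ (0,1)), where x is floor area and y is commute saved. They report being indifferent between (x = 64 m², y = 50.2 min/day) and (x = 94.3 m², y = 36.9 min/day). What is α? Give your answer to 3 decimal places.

α ≈ 0.443

Set the two utilities equal: 64^α·50.2^(1−α) = 94.3^α·36.9^(1−α).
Taking logs: α·ln 64 + (1−α)·ln 50.2 = α·ln 94.3 + (1−α)·ln 36.9, i.e. α·-0.387598 = (1−α)·-0.307803.
So α/(1−α) = (-0.307803)/(-0.387598) = 0.794129, and α = 0.794129/1.794129 ≈ 0.443.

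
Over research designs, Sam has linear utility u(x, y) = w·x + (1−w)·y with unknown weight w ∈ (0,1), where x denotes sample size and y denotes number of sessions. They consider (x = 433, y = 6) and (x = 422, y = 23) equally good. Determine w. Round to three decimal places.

w = 0.607

Equating utilities: w·433 + (1−w)·6 = w·422 + (1−w)·23.
Collecting terms: w·11 = (1−w)·17.
So w/(1−w) = 17/11 = 1.5455, giving w = 17/(11+17) = 0.607.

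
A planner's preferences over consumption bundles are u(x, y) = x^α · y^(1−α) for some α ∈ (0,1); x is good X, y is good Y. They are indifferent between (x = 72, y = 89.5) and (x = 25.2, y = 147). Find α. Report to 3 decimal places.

Indifference: 72^α · 89.5^(1−α) = 25.2^α · 147^(1−α).
(72/25.2)^α = (147/89.5)^(1−α); take logs: α·ln(72/25.2) = (1−α)·ln(147/89.5), i.e. α·1.049822 = (1−α)·0.496194.
Thus α·(1.546016) = 0.496194, so α = 0.496194/1.546016 ≈ 0.321.

α ≈ 0.321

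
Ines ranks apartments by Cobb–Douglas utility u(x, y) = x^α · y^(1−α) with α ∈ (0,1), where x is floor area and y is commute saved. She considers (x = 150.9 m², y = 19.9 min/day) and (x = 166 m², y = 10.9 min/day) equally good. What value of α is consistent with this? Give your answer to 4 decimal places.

α ≈ 0.8632

Indifference: 150.9^α · 19.9^(1−α) = 166^α · 10.9^(1−α).
(150.9/166)^α = (10.9/19.9)^(1−α); take logs: α·ln(150.9/166) = (1−α)·ln(10.9/19.9), i.e. α·-0.0953704 = (1−α)·-0.6019569.
Thus α·(-0.6973273) = -0.6019569, so α = -0.6019569/-0.6973273 ≈ 0.8632.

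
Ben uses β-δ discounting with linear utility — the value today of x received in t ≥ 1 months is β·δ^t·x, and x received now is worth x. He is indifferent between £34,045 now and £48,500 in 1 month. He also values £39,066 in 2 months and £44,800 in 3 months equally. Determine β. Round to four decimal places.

β ≈ 0.8050

Both payoffs in the second observation are in the future, so β drops out: δ^2·39066 = δ^3·44800 ⇒ δ = 39066/44800 = 0.87201.
The first indifference: 34045 = β·δ·48500, so β = 34045/(δ·48500) = 34045/(0.87201·48500) ≈ 0.8050.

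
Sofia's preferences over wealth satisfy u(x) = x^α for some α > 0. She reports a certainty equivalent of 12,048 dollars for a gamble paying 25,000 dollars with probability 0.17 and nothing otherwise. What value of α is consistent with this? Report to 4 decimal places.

α ≈ 2.4274

The lottery's expected utility is 0.17·u(25000) + 0.83·u(0) = 0.17·25000^α (since u(0) = 0 for α > 0).
Indifference: 12048^α = 0.17·25000^α, so (12048/25000)^α = 0.17.
α = ln(0.17) / ln(12048/25000) = -1.7719568/-0.7299772 ≈ 2.4274.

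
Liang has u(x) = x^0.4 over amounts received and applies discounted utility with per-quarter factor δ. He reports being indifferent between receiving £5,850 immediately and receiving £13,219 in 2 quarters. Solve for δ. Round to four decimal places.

δ ≈ 0.8496

Equating discounted utilities: u(5850) = δ^2·u(13219) ⇒ δ^2 = u(5850)/u(13219).
With u(x) = x^0.4: δ^2 = 5850^0.4/13219^0.4 = (5850/13219)^0.4 = 0.72174.
Hence δ = (0.72174)^(1/2) = 0.849555.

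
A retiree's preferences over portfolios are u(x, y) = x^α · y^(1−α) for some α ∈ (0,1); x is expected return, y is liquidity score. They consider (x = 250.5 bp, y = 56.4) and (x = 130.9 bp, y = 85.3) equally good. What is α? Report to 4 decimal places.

α ≈ 0.3893

The Cobb–Douglas utilities coincide, so 250.5^α·56.4^(1−α) = 130.9^α·85.3^(1−α).
Taking logs: α·ln 250.5 + (1−α)·ln 56.4 = α·ln 130.9 + (1−α)·ln 85.3, i.e. α·0.6490252 = (1−α)·0.4137053.
Thus α·(1.0627305) = 0.4137053, so α = 0.4137053/1.0627305 ≈ 0.3893.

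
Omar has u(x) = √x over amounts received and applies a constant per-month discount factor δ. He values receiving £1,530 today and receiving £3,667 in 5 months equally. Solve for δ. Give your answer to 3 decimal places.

δ ≈ 0.916

The payoff in 5 months is discounted by δ^5, so u(1530) = δ^5·u(3667) and δ^5 = u(1530)/u(3667).
Since u(x) = √x, δ^5 = √(1530/3667) = 0.64594.
Taking the 5th root: δ = 0.64594^(1/5) ≈ 0.916.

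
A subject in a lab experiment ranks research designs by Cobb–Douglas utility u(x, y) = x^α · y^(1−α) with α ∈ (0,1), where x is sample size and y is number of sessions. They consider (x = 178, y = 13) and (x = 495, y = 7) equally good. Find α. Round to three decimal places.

α ≈ 0.377

Indifference: 178^α · 13^(1−α) = 495^α · 7^(1−α).
Taking logs: α·ln 178 + (1−α)·ln 13 = α·ln 495 + (1−α)·ln 7, i.e. α·-1.022774 = (1−α)·-0.619039.
With A = -1.022774 and B = -0.619039: α·A = (1−α)·B, so α = B/(A+B) = -0.619039/-1.641813 ≈ 0.377.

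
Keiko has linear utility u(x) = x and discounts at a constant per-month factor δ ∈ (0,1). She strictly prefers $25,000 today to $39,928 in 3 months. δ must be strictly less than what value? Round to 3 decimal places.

δ < 0.856

Under u(x) = x this choice says 25000 > δ^3·39928.
Hence δ^3 < 25000/39928 = 0.62613, and x ↦ x^(1/3) is increasing on (0,∞).
δ < 0.62613^(1/3) = 0.856.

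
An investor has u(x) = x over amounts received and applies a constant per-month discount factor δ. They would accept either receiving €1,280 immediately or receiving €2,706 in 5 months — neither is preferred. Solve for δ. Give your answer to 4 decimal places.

Equating discounted utilities: u(1280) = δ^5·u(2706) ⇒ δ^5 = u(1280)/u(2706).
With u(x) = x: δ^5 = 1280/2706 = 0.47302.
Taking the 5th root: δ = 0.47302^(1/5) ≈ 0.8609.

δ ≈ 0.8609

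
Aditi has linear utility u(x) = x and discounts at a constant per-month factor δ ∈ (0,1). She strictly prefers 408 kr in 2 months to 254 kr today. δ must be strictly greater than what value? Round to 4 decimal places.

Under u(x) = x this choice says 254 < δ^2·408.
Dividing by 408: δ^2 > 0.62255. Both sides are positive, so the square root keeps the direction.
δ > 0.62255^(1/2) = 0.7890.

δ > 0.7890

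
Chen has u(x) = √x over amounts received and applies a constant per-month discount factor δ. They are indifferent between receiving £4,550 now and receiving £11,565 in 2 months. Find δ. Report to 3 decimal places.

δ ≈ 0.792

Equating discounted utilities: u(4550) = δ^2·u(11565) ⇒ δ^2 = u(4550)/u(11565).
Since u(x) = √x, δ^2 = √(4550/11565) = 0.62724.
Taking the square root: δ = 0.62724^(1/2) ≈ 0.792.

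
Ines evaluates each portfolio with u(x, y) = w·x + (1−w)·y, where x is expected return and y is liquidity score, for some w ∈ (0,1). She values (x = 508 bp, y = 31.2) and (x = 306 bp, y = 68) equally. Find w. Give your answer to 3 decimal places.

Indifference: w·508 + (1−w)·31.2 = w·306 + (1−w)·68.
Collecting terms: w·202 = (1−w)·36.8.
The marginal rate of substitution is 36.8/202, so w = 36.8/(202+36.8) = 0.154.

w = 0.154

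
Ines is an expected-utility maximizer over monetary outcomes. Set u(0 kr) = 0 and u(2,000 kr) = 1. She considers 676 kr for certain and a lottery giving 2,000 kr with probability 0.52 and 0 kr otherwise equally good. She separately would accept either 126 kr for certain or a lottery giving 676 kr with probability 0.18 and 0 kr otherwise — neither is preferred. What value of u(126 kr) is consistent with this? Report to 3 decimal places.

0.094

The first gamble pins u(676 kr): it must equal 0.52·1 + 0.48·0 = 0.52.
Chaining: u(126 kr) = 0.18·0.52 + 0.82·0.00 = 0.0936.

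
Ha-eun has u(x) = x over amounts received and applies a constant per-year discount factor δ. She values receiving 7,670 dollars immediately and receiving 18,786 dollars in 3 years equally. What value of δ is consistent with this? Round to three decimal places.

Indifference means u(7670) = δ^3 · u(18786), so δ^3 = u(7670)/u(18786).
With u(x) = x: δ^3 = 7670/18786 = 0.40828.
Hence δ = (0.40828)^(1/3) = 0.74186.

δ ≈ 0.742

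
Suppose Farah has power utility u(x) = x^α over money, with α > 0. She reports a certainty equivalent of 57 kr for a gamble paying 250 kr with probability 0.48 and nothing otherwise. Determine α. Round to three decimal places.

The lottery's expected utility is 0.48·u(250) + 0.52·u(0) = 0.48·250^α (since u(0) = 0 for α > 0).
Setting u(57) equal to that: 57^α = 0.48·250^α ⇒ (57/250)^α = 0.48.
Taking logs: α·ln(57/250) = ln(0.48), so α = -0.733969 / -1.478410 ≈ 0.496.

α ≈ 0.496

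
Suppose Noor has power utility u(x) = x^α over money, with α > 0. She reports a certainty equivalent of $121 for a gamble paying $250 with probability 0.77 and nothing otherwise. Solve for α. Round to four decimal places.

α ≈ 0.3602

The lottery's expected utility is 0.77·u(250) + 0.23·u(0) = 0.77·250^α (since u(0) = 0 for α > 0).
Setting u(121) equal to that: 121^α = 0.77·250^α ⇒ (121/250)^α = 0.77.
Take logs: α = ln 0.77 / ln(121/250) ≈ 0.360170.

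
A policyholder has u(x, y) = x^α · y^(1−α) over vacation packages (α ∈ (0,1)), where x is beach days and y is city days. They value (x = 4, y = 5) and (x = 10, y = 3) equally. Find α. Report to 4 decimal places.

Indifference: 4^α · 5^(1−α) = 10^α · 3^(1−α).
(4/10)^α = (3/5)^(1−α); take logs: α·ln(4/10) = (1−α)·ln(3/5), i.e. α·-0.9162907 = (1−α)·-0.5108256.
With A = -0.9162907 and B = -0.5108256: α·A = (1−α)·B, so α = B/(A+B) = -0.5108256/-1.4271163 ≈ 0.3579.

α ≈ 0.3579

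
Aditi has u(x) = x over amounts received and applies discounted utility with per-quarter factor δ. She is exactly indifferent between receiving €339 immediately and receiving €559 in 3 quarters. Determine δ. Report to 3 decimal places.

δ ≈ 0.846

Indifference means u(339) = δ^3 · u(559), so δ^3 = u(339)/u(559).
With u(x) = x: δ^3 = 339/559 = 0.60644.
Taking the cube root: δ = 0.60644^(1/3) ≈ 0.846.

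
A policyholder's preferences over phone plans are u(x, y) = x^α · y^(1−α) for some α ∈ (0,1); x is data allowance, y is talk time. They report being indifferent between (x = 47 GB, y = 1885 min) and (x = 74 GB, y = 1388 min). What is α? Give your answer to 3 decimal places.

Indifference: 47^α · 1885^(1−α) = 74^α · 1388^(1−α).
Rearrange to (47/74)^α = (1388/1885)^(1−α) and take logs: α·-0.453917 = (1−α)·-0.306064.
With A = -0.453917 and B = -0.306064: α·A = (1−α)·B, so α = B/(A+B) = -0.306064/-0.759981 ≈ 0.403.

α ≈ 0.403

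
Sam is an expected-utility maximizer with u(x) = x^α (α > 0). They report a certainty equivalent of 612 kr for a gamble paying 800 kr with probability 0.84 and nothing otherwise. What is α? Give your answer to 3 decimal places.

α ≈ 0.651

Since u(0) = 0, the lottery's EU is 0.84·800^α.
Indifference: 612^α = 0.84·800^α, so (612/800)^α = 0.84.
Taking logs: α·ln(612/800) = ln(0.84), so α = -0.174353 / -0.267879 ≈ 0.651.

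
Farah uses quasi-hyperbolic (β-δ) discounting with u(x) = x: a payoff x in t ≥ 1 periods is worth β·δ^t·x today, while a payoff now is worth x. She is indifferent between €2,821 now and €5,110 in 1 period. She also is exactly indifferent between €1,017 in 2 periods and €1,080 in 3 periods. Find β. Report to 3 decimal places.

The second indifference involves only future payoffs, so β cancels: β·δ^2·1017 = β·δ^3·1080, giving δ = 1017/1080 = 0.94167.
The first indifference: 2821 = β·δ·5110, so β = 2821/(δ·5110) = 2821/(0.94167·5110) ≈ 0.586.

β ≈ 0.586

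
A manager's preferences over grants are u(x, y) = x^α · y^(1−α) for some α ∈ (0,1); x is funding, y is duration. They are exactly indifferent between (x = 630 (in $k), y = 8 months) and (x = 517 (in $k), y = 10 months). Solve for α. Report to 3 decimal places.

Set the two utilities equal: 630^α·8^(1−α) = 517^α·10^(1−α).
(630/517)^α = (10/8)^(1−α); take logs: α·ln(630/517) = (1−α)·ln(10/8), i.e. α·0.197677 = (1−α)·0.223144.
Thus α·(0.420821) = 0.223144, so α = 0.223144/0.420821 ≈ 0.530.

α ≈ 0.530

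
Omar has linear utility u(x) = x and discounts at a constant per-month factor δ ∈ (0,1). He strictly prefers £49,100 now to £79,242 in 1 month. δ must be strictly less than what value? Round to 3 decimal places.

δ < 0.620

Under u(x) = x this choice says 49100 > δ·79242.
So δ < 49100/79242 = 0.61962.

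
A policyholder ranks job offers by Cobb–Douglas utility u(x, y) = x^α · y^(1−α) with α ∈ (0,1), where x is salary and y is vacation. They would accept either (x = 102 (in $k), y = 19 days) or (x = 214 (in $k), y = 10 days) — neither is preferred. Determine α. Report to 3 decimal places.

The Cobb–Douglas utilities coincide, so 102^α·19^(1−α) = 214^α·10^(1−α).
(102/214)^α = (10/19)^(1−α); take logs: α·ln(102/214) = (1−α)·ln(10/19), i.e. α·-0.741003 = (1−α)·-0.641854.
So α/(1−α) = (-0.641854)/(-0.741003) = 0.866196, and α = 0.866196/1.866196 ≈ 0.464.

α ≈ 0.464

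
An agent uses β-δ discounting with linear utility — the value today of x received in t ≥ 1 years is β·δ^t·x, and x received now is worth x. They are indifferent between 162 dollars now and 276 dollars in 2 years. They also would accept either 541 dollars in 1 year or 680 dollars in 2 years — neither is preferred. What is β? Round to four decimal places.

From the later pair, β·δ^1·541 = β·δ^2·680; dividing through, δ = 541/680 = 0.79559.
Now use the now-vs-future pair: 162 = β·δ^2·276 gives β = 162/(0.63296·276) ≈ 0.9273.

β ≈ 0.9273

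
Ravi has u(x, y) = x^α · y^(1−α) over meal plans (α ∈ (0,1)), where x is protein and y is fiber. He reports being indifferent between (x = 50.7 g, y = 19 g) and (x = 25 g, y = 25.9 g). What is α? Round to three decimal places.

The Cobb–Douglas utilities coincide, so 50.7^α·19^(1−α) = 25^α·25.9^(1−α).
(50.7/25)^α = (25.9/19)^(1−α); take logs: α·ln(50.7/25) = (1−α)·ln(25.9/19), i.e. α·0.707050 = (1−α)·0.309804.
With A = 0.707050 and B = 0.309804: α·A = (1−α)·B, so α = B/(A+B) = 0.309804/1.016854 ≈ 0.305.

α ≈ 0.305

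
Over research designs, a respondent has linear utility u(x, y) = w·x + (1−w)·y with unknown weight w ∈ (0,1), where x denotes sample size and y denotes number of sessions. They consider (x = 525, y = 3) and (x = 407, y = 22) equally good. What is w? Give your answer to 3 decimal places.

Indifference: w·525 + (1−w)·3 = w·407 + (1−w)·22.
w·(525−407) = (1−w)·(22−3), i.e. w·118 = (1−w)·19.
So w/(1−w) = 19/118 = 0.1610, giving w = 19/(118+19) = 0.139.

w = 0.139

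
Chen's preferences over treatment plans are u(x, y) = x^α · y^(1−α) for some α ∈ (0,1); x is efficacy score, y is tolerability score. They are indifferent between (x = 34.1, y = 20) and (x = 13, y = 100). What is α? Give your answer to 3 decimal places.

Set the two utilities equal: 34.1^α·20^(1−α) = 13^α·100^(1−α).
Rearrange to (34.1/13)^α = (100/20)^(1−α) and take logs: α·0.964348 = (1−α)·1.609438.
So α/(1−α) = (1.609438)/(0.964348) = 1.668939, and α = 1.668939/2.668939 ≈ 0.625.

α ≈ 0.625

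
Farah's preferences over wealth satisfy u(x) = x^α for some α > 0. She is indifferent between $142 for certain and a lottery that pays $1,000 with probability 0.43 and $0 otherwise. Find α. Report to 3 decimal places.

α ≈ 0.432

The lottery's expected utility is 0.43·u(1000) + 0.57·u(0) = 0.43·1000^α (since u(0) = 0 for α > 0).
Setting u(142) equal to that: 142^α = 0.43·1000^α ⇒ (142/1000)^α = 0.43.
Take logs: α = ln 0.43 / ln(142/1000) ≈ 0.43238.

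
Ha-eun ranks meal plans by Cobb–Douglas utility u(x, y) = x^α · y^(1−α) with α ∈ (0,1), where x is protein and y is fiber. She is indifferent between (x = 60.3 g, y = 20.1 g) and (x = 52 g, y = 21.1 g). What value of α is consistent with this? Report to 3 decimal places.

α ≈ 0.247

The Cobb–Douglas utilities coincide, so 60.3^α·20.1^(1−α) = 52^α·21.1^(1−α).
Taking logs: α·ln 60.3 + (1−α)·ln 20.1 = α·ln 52 + (1−α)·ln 21.1, i.e. α·0.148088 = (1−α)·0.048553.
With A = 0.148088 and B = 0.048553: α·A = (1−α)·B, so α = B/(A+B) = 0.048553/0.196641 ≈ 0.247.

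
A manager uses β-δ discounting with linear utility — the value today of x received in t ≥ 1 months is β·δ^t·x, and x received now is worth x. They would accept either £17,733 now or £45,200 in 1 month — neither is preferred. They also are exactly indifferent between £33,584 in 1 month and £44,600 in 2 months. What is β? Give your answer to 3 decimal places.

Both payoffs in the second observation are in the future, so β drops out: δ^1·33584 = δ^2·44600 ⇒ δ = 33584/44600 = 0.75300.
Now use the now-vs-future pair: 17733 = β·δ·45200 gives β = 17733/(0.75300·45200) ≈ 0.521.

β ≈ 0.521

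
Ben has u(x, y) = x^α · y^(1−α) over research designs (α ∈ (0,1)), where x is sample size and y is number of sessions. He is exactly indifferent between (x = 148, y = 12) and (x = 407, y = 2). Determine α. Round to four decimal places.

α ≈ 0.6391

Indifference: 148^α · 12^(1−α) = 407^α · 2^(1−α).
Taking logs: α·ln 148 + (1−α)·ln 12 = α·ln 407 + (1−α)·ln 2, i.e. α·-1.0116009 = (1−α)·-1.7917595.
So α/(1−α) = (-1.7917595)/(-1.0116009) = 1.7712118, and α = 1.7712118/2.7712118 ≈ 0.6391.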